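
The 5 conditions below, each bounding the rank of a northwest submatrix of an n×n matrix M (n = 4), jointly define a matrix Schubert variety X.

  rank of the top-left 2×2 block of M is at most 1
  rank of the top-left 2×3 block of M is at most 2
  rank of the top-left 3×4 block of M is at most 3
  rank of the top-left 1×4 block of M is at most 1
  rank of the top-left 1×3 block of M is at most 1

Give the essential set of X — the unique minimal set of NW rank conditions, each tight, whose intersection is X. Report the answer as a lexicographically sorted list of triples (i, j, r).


The tightest implied rank at each (i,j), from the 5 conditions:

  row 1: 1  1  1  1
  row 2: 1  1  2  2
  row 3: 1  2  3  3
  row 4: 1  2  3  4

reading off 1-entries of Δ²R: w = (1, 3, 2, 4).

Rothe diagram D(w) (1 cell), 1 SE-corner (essential condition):

[(2, 2, 1)]


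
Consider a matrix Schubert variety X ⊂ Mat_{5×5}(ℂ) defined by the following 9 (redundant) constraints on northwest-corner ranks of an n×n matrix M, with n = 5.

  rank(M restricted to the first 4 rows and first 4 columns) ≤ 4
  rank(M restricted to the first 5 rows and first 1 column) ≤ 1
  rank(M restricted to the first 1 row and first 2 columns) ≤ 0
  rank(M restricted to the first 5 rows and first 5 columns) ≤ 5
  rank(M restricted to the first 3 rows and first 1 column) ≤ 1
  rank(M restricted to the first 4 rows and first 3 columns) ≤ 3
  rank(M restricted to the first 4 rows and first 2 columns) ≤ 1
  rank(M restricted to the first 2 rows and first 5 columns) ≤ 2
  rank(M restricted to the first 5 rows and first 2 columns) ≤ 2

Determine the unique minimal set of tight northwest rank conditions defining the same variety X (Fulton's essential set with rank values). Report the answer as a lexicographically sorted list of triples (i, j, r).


Rank table r_w(5×5) implied by the 9 constraints:

  row 1: 0 0 1 1 1
  row 2: 1 1 2 2 2
  row 3: 1 1 2 3 3
  row 4: 1 1 2 3 4
  row 5: 1 2 3 4 5

so w = (3, 1, 4, 5, 2).

|D(w)|=4, |Ess(w)|=2:

[(1, 2, 0), (4, 2, 1)]


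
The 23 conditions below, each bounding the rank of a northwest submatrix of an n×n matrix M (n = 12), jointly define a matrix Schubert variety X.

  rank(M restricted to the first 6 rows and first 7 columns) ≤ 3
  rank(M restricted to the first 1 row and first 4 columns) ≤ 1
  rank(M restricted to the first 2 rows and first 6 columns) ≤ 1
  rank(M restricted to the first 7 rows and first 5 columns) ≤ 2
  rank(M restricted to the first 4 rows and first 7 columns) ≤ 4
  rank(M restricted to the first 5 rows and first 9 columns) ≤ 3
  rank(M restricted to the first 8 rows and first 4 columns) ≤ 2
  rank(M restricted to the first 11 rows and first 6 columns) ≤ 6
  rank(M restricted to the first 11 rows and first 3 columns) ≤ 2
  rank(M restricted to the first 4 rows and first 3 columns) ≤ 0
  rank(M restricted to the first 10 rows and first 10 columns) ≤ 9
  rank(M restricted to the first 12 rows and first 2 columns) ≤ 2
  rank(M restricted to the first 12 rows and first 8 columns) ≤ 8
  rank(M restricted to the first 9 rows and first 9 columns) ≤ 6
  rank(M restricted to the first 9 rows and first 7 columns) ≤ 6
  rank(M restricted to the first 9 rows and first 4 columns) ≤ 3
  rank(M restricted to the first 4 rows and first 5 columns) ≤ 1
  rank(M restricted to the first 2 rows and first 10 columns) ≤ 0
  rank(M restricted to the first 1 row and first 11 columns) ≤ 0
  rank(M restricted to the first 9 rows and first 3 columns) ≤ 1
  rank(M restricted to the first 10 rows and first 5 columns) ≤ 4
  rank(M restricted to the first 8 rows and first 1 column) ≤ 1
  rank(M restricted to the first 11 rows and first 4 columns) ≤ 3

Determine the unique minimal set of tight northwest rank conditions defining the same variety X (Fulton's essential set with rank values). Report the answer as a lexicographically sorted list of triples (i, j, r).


Rank table r_w(12×12) implied by the 23 constraints:

  row 1: 0 | 0 | 0 | 0 | 0 | 0 | 0 | 0 | 0 | 0 | 0 | 1
  row 2: 0 | 0 | 0 | 0 | 0 | 0 | 0 | 0 | 0 | 0 | 1 | 2
  row 3: 0 | 0 | 0 | 1 | 1 | 1 | 1 | 1 | 1 | 1 | 2 | 3
  row 4: 0 | 0 | 0 | 1 | 1 | 2 | 2 | 2 | 2 | 2 | 3 | 4
  row 5: 1 | 1 | 1 | 2 | 2 | 3 | 3 | 3 | 3 | 3 | 4 | 5
  row 6: 1 | 1 | 1 | 2 | 2 | 3 | 3 | 4 | 4 | 4 | 5 | 6
  row 7: 1 | 1 | 1 | 2 | 2 | 3 | 4 | 5 | 5 | 5 | 6 | 7
  row 8: 1 | 1 | 1 | 2 | 3 | 4 | 5 | 6 | 6 | 6 | 7 | 8
  row 9: 1 | 1 | 1 | 2 | 3 | 4 | 5 | 6 | 6 | 7 | 8 | 9
  row 10: 1 | 2 | 2 | 3 | 4 | 5 | 6 | 7 | 7 | 8 | 9 | 10
  row 11: 1 | 2 | 2 | 3 | 4 | 5 | 6 | 7 | 8 | 9 | 10 | 11
  row 12: 1 | 2 | 3 | 4 | 5 | 6 | 7 | 8 | 9 | 10 | 11 | 12

hence w(1..12) = (12, 11, 4, 6, 1, 8, 7, 5, 10, 2, 9, 3).

Fulton essential set (9 of the 41 Rothe cells):

[(1, 11, 0), (2, 10, 0), (4, 3, 0), (4, 5, 1), (6, 7, 3), (7, 5, 2), (9, 3, 1), (9, 9, 6), (11, 3, 2)]


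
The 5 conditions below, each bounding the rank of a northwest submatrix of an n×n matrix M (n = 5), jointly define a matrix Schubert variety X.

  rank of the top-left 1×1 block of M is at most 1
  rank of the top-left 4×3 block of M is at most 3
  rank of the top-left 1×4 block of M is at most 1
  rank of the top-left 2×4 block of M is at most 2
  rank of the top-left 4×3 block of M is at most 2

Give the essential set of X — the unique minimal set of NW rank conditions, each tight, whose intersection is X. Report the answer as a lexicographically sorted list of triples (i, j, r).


Recovering R(i,j) via the rank-extension bound from the 5 conditions:

  R[1]: 1  1  1  1  1
  R[2]: 1  2  2  2  2
  R[3]: 1  2  2  3  3
  R[4]: 1  2  2  3  4
  R[5]: 1  2  3  4  5

second differences of R give the permutation w = (1, 2, 4, 5, 3).

D(w) has 2 cells with 1 SE-corner; essential set:

[(4, 3, 2)]


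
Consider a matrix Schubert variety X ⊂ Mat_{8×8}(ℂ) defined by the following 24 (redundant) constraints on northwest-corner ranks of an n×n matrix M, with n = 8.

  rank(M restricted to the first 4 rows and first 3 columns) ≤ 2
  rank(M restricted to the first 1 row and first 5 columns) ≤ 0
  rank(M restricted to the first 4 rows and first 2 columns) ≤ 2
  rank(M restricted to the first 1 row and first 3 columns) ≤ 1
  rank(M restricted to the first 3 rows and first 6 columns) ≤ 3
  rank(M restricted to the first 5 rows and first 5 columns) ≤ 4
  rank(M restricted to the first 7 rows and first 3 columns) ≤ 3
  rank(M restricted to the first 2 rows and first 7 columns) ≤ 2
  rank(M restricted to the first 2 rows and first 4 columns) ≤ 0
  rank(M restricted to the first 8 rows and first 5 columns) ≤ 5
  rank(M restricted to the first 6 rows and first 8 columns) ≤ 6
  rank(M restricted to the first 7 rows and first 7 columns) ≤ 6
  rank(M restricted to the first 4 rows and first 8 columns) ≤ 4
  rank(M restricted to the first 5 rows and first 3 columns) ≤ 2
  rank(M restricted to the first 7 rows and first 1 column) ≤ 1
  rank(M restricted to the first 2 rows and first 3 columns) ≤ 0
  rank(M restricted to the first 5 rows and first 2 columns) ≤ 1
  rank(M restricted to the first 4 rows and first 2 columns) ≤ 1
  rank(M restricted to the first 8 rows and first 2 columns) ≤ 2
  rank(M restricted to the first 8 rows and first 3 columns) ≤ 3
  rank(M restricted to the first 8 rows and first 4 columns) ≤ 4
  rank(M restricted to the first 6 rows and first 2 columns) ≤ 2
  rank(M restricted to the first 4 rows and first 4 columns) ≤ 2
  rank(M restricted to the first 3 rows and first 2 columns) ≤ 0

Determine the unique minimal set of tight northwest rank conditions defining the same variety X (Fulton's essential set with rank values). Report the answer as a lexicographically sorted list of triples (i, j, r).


Rank table r_w(8×8) implied by the 24 constraints:

  0 0 0 0 0 1 1 1
  0 0 0 0 1 2 2 2
  0 0 1 1 2 3 3 3
  1 1 2 2 3 4 4 4
  1 1 2 3 4 5 5 5
  1 2 3 4 5 6 6 6
  1 2 3 4 5 6 6 7
  1 2 3 4 5 6 7 8

hence w(1..8) = (6, 5, 3, 1, 4, 2, 8, 7).

5 SE-corners of the 13-cell Rothe diagram give Ess(w):

[(1, 5, 0), (2, 4, 0), (3, 2, 0), (5, 2, 1), (7, 7, 6)]


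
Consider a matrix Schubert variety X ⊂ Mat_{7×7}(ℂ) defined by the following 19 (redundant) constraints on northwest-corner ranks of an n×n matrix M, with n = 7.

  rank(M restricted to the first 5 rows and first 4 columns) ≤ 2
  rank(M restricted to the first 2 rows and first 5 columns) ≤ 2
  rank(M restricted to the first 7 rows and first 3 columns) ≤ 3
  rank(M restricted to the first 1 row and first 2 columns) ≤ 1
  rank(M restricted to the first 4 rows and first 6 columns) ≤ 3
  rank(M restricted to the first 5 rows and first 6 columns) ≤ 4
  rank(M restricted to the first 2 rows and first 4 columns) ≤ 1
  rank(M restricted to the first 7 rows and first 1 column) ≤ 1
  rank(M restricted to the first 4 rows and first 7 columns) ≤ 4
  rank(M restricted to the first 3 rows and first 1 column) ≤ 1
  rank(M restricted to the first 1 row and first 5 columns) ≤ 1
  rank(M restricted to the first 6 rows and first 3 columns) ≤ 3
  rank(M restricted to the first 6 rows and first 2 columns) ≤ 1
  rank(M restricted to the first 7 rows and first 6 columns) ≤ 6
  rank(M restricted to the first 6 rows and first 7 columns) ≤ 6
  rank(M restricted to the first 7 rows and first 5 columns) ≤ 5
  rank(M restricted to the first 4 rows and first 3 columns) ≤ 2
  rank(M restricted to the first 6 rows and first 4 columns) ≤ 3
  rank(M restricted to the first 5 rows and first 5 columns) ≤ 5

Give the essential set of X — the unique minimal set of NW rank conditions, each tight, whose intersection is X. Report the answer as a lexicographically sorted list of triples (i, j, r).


Propagating the 19 rank bounds to every northwest block:

  i=1: 1 1 1 1 1 1 1
  i=2: 1 1 1 1 2 2 2
  i=3: 1 1 2 2 3 3 3
  i=4: 1 1 2 2 3 3 4
  i=5: 1 1 2 2 3 4 5
  i=6: 1 1 2 3 4 5 6
  i=7: 1 2 3 4 5 6 7

second differences of R give the permutation w = (1, 5, 3, 7, 6, 4, 2).

Fulton essential set (4 of the 10 Rothe cells):

[(2, 4, 1), (4, 6, 3), (5, 4, 2), (6, 2, 1)]


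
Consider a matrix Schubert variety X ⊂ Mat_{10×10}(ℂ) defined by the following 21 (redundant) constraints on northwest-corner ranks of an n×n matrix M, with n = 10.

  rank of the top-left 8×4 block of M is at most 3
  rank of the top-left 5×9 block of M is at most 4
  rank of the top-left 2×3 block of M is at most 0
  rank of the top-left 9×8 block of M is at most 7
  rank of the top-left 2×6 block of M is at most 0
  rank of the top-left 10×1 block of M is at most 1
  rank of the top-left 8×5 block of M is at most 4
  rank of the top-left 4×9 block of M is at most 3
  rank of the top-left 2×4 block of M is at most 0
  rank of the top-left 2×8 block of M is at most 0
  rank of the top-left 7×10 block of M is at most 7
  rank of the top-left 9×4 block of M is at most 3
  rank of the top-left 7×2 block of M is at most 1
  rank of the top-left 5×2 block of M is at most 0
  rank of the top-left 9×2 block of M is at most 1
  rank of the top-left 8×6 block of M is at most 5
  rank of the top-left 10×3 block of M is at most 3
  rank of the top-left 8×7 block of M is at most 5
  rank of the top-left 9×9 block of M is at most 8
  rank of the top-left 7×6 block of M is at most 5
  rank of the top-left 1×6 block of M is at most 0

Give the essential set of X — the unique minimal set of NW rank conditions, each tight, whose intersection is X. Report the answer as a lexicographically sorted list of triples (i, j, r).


The tightest implied rank at each (i,j), from the 21 conditions:

  R[1]: 0  0  0  0  0  0  0  0  1  1
  R[2]: 0  0  0  0  0  0  0  0  1  2
  R[3]: 0  0  1  1  1  1  1  1  2  3
  R[4]: 0  0  1  2  2  2  2  2  3  4
  R[5]: 0  0  1  2  3  3  3  3  4  5
  R[6]: 1  1  2  3  4  4  4  4  5  6
  R[7]: 1  1  2  3  4  5  5  5  6  7
  R[8]: 1  1  2  3  4  5  5  6  7  8
  R[9]: 1  1  2  3  4  5  6  7  8  9
  R[10]: 1  2  3  4  5  6  7  8  9  10

the unique w with this rank table is (9, 10, 3, 4, 5, 1, 6, 8, 7, 2).

Rothe diagram D(w) (26 cells), 4 SE-corners (essential conditions):

[(2, 8, 0), (5, 2, 0), (8, 7, 5), (9, 2, 1)]


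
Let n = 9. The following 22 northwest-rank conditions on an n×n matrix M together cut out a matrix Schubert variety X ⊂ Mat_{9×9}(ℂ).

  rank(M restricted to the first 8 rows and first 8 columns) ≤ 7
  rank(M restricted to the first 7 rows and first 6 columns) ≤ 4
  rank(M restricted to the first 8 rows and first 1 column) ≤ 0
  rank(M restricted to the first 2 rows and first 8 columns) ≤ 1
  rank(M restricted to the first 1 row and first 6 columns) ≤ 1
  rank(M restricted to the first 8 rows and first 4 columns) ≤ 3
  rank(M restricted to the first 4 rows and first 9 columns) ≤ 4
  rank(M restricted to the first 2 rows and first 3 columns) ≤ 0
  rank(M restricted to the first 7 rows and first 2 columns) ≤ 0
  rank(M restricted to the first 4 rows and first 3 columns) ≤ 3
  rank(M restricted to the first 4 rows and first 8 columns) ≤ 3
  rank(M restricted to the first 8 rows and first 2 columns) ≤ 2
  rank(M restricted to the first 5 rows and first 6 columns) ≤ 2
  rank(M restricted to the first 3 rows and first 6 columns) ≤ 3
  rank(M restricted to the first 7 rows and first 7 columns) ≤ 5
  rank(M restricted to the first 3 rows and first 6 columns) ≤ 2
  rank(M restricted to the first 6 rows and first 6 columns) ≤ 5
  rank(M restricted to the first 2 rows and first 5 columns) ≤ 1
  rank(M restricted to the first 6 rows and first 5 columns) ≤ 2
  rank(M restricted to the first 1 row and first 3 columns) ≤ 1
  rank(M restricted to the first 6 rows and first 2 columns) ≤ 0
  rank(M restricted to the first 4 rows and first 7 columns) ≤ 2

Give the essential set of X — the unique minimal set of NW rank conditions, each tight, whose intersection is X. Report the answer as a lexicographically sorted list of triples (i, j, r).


Rank table r_w(9×9) implied by the 22 constraints:

  R[1]: 0 | 0 | 0 | 1 | 1 | 1 | 1 | 1 | 1
  R[2]: 0 | 0 | 0 | 1 | 1 | 1 | 1 | 1 | 2
  R[3]: 0 | 0 | 1 | 2 | 2 | 2 | 2 | 2 | 3
  R[4]: 0 | 0 | 1 | 2 | 2 | 2 | 2 | 3 | 4
  R[5]: 0 | 0 | 1 | 2 | 2 | 2 | 3 | 4 | 5
  R[6]: 0 | 0 | 1 | 2 | 2 | 3 | 4 | 5 | 6
  R[7]: 0 | 0 | 1 | 2 | 3 | 4 | 5 | 6 | 7
  R[8]: 0 | 1 | 2 | 3 | 4 | 5 | 6 | 7 | 8
  R[9]: 1 | 2 | 3 | 4 | 5 | 6 | 7 | 8 | 9

the unique w with this rank table is (4, 9, 3, 8, 7, 6, 5, 2, 1).

D(w) has 27 cells with 7 SE-corners; essential set:

[(2, 3, 0), (2, 8, 1), (4, 7, 2), (5, 6, 2), (6, 5, 2), (7, 2, 0), (8, 1, 0)]


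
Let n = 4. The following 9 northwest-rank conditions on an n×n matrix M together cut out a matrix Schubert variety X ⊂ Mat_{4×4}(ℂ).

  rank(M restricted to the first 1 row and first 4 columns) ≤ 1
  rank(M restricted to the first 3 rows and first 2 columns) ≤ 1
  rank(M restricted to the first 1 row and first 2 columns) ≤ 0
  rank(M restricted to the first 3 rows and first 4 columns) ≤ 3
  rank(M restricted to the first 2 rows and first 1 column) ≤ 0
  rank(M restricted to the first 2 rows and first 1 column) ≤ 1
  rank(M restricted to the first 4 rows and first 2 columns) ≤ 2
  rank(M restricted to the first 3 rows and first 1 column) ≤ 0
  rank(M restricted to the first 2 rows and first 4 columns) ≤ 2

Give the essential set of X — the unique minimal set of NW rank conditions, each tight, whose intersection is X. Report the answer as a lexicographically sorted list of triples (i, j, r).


The tightest implied rank at each (i,j), from the 9 conditions:

  i=1: 0  0  1  1
  i=2: 0  1  2  2
  i=3: 0  1  2  3
  i=4: 1  2  3  4

so w = (3, 2, 4, 1).

|D(w)|=4, |Ess(w)|=2:

[(1, 2, 0), (3, 1, 0)]


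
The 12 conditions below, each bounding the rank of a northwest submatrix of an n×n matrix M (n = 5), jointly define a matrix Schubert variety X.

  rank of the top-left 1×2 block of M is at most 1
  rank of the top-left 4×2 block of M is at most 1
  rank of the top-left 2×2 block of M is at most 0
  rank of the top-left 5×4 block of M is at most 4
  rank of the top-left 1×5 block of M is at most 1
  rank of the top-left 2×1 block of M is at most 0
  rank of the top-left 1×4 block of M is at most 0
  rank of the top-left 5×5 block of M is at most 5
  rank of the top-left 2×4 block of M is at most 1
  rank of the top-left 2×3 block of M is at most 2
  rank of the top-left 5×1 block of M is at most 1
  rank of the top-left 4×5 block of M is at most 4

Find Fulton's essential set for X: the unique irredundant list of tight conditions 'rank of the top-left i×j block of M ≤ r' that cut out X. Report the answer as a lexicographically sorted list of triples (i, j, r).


Reconstructing r_w from the 12 given conditions:

  row 1: 0  0  0  0  1
  row 2: 0  0  1  1  2
  row 3: 1  1  2  2  3
  row 4: 1  1  2  3  4
  row 5: 1  2  3  4  5

so w = (5, 3, 1, 4, 2).

ℓ(w)=7; the 3 essential cells (i,j,r):

[(1, 4, 0), (2, 2, 0), (4, 2, 1)]


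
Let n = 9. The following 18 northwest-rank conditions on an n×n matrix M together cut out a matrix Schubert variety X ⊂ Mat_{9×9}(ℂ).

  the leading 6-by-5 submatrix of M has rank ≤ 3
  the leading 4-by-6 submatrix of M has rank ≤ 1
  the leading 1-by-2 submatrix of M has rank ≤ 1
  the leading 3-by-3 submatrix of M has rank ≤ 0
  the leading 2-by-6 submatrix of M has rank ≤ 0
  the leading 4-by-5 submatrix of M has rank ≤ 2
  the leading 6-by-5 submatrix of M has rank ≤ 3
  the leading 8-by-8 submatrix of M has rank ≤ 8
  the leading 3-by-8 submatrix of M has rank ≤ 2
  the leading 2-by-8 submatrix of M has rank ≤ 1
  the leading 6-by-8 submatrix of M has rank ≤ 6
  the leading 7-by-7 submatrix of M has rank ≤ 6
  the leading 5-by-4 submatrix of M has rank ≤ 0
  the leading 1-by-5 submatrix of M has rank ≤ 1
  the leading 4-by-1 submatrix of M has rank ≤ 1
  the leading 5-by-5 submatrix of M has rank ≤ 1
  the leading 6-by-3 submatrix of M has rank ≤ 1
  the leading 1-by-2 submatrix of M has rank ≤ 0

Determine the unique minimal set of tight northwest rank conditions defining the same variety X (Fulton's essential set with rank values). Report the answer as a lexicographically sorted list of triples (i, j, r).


Propagating the 18 rank bounds to every northwest block:

  R[1]: 0 0 0 0 0 0 1 1 1
  R[2]: 0 0 0 0 0 0 1 1 2
  R[3]: 0 0 0 0 1 1 2 2 3
  R[4]: 0 0 0 0 1 1 2 3 4
  R[5]: 0 0 0 0 1 2 3 4 5
  R[6]: 1 1 1 1 2 3 4 5 6
  R[7]: 1 2 2 2 3 4 5 6 7
  R[8]: 1 2 3 3 4 5 6 7 8
  R[9]: 1 2 3 4 5 6 7 8 9

second differences of R give the permutation w = (7, 9, 5, 8, 6, 1, 2, 3, 4).

ℓ(w)=26; the 4 essential cells (i,j,r):

[(2, 6, 0), (2, 8, 1), (4, 6, 1), (5, 4, 0)]


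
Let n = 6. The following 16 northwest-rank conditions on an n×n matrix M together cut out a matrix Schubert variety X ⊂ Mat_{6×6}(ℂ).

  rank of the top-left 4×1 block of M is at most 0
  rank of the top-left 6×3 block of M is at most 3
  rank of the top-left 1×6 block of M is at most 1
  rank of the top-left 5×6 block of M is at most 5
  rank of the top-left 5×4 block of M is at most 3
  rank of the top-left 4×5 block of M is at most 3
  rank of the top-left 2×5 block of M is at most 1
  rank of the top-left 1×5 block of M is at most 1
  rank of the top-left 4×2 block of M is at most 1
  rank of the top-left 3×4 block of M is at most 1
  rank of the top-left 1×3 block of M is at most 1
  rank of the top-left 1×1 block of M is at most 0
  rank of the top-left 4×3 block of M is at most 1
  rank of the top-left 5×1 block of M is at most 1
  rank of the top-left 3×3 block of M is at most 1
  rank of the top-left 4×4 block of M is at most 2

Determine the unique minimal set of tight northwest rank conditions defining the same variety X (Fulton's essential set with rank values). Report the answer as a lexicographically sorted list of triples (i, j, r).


Recovering R(i,j) via the rank-extension bound from the 16 conditions:

  i=1: 0 | 1 | 1 | 1 | 1 | 1
  i=2: 0 | 1 | 1 | 1 | 1 | 2
  i=3: 0 | 1 | 1 | 1 | 2 | 3
  i=4: 0 | 1 | 1 | 2 | 3 | 4
  i=5: 1 | 2 | 2 | 3 | 4 | 5
  i=6: 1 | 2 | 3 | 4 | 5 | 6

giving w = (2, 6, 5, 4, 1, 3) via Δ²R.

4 SE-corners of the 10-cell Rothe diagram give Ess(w):

[(2, 5, 1), (3, 4, 1), (4, 1, 0), (4, 3, 1)]


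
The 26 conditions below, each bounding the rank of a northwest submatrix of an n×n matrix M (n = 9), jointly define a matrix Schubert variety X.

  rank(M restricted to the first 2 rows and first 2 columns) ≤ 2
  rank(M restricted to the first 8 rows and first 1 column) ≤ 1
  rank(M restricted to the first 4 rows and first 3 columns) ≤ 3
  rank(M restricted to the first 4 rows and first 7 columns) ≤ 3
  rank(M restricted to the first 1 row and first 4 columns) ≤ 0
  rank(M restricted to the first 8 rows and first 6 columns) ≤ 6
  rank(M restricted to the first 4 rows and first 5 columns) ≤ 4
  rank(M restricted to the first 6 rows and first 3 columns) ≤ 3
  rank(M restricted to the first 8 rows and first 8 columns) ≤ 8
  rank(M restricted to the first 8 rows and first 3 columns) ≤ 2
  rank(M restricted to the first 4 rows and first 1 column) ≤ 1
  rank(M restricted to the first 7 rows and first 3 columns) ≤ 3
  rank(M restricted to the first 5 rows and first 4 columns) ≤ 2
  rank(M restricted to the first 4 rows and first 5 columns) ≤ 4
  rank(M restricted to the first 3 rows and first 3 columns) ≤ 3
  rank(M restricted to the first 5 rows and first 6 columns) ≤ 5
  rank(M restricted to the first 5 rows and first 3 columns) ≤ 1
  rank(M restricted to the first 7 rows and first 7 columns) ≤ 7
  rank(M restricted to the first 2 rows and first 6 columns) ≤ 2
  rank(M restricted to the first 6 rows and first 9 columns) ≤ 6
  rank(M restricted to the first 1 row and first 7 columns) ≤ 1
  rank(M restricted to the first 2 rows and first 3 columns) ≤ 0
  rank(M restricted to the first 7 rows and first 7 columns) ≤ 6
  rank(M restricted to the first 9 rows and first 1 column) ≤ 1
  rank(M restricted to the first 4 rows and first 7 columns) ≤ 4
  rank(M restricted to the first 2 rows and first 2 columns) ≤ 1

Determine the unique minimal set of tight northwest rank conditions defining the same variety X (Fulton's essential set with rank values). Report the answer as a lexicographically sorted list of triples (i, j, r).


The tightest implied rank at each (i,j), from the 26 conditions:

  i=1: 0 0 0 0 1 1 1 1 1
  i=2: 0 0 0 1 2 2 2 2 2
  i=3: 1 1 1 2 3 3 3 3 3
  i=4: 1 1 1 2 3 3 3 4 4
  i=5: 1 1 1 2 3 4 4 5 5
  i=6: 1 2 2 3 4 5 5 6 6
  i=7: 1 2 2 3 4 5 6 7 7
  i=8: 1 2 2 3 4 5 6 7 8
  i=9: 1 2 3 4 5 6 7 8 9

giving w = (5, 4, 1, 8, 6, 2, 7, 9, 3) via Δ²R.

Fulton essential set (5 of the 15 Rothe cells):

[(1, 4, 0), (2, 3, 0), (4, 7, 3), (5, 3, 1), (8, 3, 2)]


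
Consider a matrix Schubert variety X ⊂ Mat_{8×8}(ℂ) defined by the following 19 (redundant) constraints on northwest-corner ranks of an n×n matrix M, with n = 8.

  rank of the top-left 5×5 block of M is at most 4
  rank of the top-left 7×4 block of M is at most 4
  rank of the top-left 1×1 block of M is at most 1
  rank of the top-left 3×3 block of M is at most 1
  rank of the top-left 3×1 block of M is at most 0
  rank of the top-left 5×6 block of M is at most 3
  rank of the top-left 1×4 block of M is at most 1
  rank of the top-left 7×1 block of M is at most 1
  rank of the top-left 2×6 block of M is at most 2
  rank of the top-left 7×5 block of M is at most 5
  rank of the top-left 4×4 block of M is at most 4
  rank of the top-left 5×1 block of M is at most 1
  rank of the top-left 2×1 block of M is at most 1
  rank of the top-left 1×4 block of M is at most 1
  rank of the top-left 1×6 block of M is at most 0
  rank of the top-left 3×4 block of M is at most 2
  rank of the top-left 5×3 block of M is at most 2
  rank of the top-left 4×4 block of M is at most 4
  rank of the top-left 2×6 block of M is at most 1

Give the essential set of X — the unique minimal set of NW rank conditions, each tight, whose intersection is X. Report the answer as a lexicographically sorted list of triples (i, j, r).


Propagating the 19 rank bounds to every northwest block:

  i=1: 0 | 0 | 0 | 0 | 0 | 0 | 1 | 1
  i=2: 0 | 1 | 1 | 1 | 1 | 1 | 2 | 2
  i=3: 0 | 1 | 1 | 2 | 2 | 2 | 3 | 3
  i=4: 1 | 2 | 2 | 3 | 3 | 3 | 4 | 4
  i=5: 1 | 2 | 2 | 3 | 3 | 3 | 4 | 5
  i=6: 1 | 2 | 3 | 4 | 4 | 4 | 5 | 6
  i=7: 1 | 2 | 3 | 4 | 5 | 5 | 6 | 7
  i=8: 1 | 2 | 3 | 4 | 5 | 6 | 7 | 8

reading off 1-entries of Δ²R: w = (7, 2, 4, 1, 8, 3, 5, 6).

5 SE-corners of the 12-cell Rothe diagram give Ess(w):

[(1, 6, 0), (3, 1, 0), (3, 3, 1), (5, 3, 2), (5, 6, 3)]


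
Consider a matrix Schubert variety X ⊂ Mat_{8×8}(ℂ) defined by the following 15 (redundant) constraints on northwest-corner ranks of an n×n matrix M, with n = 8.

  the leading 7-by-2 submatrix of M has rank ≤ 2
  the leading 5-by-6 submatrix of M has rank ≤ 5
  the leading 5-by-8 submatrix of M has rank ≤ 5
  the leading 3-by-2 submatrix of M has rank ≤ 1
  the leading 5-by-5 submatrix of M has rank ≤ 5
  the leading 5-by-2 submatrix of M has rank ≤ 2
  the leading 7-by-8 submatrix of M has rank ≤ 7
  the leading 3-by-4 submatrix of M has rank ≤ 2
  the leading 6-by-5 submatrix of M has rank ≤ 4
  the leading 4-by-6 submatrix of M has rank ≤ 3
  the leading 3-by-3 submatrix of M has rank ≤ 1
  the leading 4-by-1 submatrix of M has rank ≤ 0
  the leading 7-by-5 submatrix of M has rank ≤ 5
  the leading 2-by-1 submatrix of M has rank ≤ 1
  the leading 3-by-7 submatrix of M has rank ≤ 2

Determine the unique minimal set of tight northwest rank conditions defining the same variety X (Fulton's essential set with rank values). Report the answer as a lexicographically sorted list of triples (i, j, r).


Computing R[i][j] = min implied NW-rank bound (n=8, 15 conditions):

  row 1: 0, 1, 1, 1, 1, 1, 1, 1
  row 2: 0, 1, 1, 2, 2, 2, 2, 2
  row 3: 0, 1, 1, 2, 2, 2, 2, 3
  row 4: 0, 1, 2, 3, 3, 3, 3, 4
  row 5: 1, 2, 3, 4, 4, 4, 4, 5
  row 6: 1, 2, 3, 4, 4, 5, 5, 6
  row 7: 1, 2, 3, 4, 5, 6, 6, 7
  row 8: 1, 2, 3, 4, 5, 6, 7, 8

hence w(1..8) = (2, 4, 8, 3, 1, 6, 5, 7).

Fulton essential set (4 of the 10 Rothe cells):

[(3, 3, 1), (3, 7, 2), (4, 1, 0), (6, 5, 4)]


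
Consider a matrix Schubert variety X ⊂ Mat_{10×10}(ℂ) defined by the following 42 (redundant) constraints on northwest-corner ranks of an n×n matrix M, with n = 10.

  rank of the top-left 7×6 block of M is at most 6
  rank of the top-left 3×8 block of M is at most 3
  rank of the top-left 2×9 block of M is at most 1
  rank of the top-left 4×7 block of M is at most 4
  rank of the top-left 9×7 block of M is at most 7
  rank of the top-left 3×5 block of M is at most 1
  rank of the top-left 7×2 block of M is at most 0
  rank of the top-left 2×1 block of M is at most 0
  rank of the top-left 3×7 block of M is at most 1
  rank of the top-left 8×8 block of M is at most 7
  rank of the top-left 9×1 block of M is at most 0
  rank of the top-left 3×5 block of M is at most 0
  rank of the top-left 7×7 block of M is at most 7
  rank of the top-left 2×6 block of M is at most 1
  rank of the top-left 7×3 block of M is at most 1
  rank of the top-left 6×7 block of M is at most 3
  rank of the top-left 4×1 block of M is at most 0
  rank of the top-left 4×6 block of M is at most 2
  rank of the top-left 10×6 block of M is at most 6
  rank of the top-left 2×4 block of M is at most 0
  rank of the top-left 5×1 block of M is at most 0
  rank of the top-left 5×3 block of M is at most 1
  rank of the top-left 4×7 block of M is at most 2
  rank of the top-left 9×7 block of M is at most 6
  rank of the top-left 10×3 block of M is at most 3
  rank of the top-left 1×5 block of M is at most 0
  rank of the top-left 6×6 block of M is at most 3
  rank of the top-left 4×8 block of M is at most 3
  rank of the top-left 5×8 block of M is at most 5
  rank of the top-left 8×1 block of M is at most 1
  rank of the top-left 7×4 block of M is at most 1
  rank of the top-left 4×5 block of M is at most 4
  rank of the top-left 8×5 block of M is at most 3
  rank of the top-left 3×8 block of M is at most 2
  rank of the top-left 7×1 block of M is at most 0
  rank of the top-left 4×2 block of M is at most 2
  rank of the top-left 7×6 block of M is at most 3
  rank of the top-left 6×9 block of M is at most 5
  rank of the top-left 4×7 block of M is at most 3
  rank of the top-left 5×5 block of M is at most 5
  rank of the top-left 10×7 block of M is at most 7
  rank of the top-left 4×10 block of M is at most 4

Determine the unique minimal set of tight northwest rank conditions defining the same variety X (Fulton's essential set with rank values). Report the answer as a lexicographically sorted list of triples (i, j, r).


Computing R[i][j] = min implied NW-rank bound (n=10, 42 conditions):

  0 | 0 | 0 | 0 | 0 | 1 | 1 | 1 | 1 | 1
  0 | 0 | 0 | 0 | 0 | 1 | 1 | 1 | 1 | 2
  0 | 0 | 0 | 0 | 0 | 1 | 1 | 2 | 2 | 3
  0 | 0 | 1 | 1 | 1 | 2 | 2 | 3 | 3 | 4
  0 | 0 | 1 | 1 | 2 | 3 | 3 | 4 | 4 | 5
  0 | 0 | 1 | 1 | 2 | 3 | 3 | 4 | 5 | 6
  0 | 0 | 1 | 1 | 2 | 3 | 4 | 5 | 6 | 7
  0 | 1 | 2 | 2 | 3 | 4 | 5 | 6 | 7 | 8
  0 | 1 | 2 | 3 | 4 | 5 | 6 | 7 | 8 | 9
  1 | 2 | 3 | 4 | 5 | 6 | 7 | 8 | 9 | 10

second differences of R give the permutation w = (6, 10, 8, 3, 5, 9, 7, 2, 4, 1).

Fulton essential set (7 of the 33 Rothe cells):

[(2, 9, 1), (3, 5, 0), (3, 7, 1), (6, 7, 3), (7, 2, 0), (7, 4, 1), (9, 1, 0)]


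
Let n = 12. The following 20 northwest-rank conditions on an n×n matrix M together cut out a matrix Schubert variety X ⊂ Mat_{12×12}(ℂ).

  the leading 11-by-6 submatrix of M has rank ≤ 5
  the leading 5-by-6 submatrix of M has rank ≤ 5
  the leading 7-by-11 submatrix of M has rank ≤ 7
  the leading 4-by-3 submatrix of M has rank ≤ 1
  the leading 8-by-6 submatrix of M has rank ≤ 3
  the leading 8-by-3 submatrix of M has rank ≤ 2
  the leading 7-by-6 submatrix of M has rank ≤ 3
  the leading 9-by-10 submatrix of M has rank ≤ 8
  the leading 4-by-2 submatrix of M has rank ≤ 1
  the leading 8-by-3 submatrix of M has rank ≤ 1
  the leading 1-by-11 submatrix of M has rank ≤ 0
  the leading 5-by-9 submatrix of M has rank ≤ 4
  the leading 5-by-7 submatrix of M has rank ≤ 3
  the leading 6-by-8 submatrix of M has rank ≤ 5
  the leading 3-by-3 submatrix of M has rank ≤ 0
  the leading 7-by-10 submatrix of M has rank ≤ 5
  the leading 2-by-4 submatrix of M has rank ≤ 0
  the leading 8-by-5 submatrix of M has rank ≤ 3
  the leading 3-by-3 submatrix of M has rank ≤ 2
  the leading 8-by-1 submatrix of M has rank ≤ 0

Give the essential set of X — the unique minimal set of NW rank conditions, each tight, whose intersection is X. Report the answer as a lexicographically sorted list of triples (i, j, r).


Recovering R(i,j) via the rank-extension bound from the 20 conditions:

  0 0 0 0 0 0 0 0 0 0 0 1
  0 0 0 0 1 1 1 1 1 1 1 2
  0 0 0 1 2 2 2 2 2 2 2 3
  0 1 1 2 3 3 3 3 3 3 3 4
  0 1 1 2 3 3 3 4 4 4 4 5
  0 1 1 2 3 3 4 5 5 5 5 6
  0 1 1 2 3 3 4 5 5 5 6 7
  0 1 1 2 3 3 4 5 6 6 7 8
  1 2 2 3 4 4 5 6 7 7 8 9
  1 2 3 4 5 5 6 7 8 8 9 10
  1 2 3 4 5 5 6 7 8 9 10 11
  1 2 3 4 5 6 7 8 9 10 11 12

hence w(1..12) = (12, 5, 4, 2, 8, 7, 11, 9, 1, 3, 10, 6).

Rothe diagram D(w) (35 cells), 9 SE-corners (essential conditions):

[(1, 11, 0), (2, 4, 0), (3, 3, 0), (5, 7, 3), (7, 10, 5), (8, 1, 0), (8, 3, 1), (8, 6, 3), (11, 6, 5)]


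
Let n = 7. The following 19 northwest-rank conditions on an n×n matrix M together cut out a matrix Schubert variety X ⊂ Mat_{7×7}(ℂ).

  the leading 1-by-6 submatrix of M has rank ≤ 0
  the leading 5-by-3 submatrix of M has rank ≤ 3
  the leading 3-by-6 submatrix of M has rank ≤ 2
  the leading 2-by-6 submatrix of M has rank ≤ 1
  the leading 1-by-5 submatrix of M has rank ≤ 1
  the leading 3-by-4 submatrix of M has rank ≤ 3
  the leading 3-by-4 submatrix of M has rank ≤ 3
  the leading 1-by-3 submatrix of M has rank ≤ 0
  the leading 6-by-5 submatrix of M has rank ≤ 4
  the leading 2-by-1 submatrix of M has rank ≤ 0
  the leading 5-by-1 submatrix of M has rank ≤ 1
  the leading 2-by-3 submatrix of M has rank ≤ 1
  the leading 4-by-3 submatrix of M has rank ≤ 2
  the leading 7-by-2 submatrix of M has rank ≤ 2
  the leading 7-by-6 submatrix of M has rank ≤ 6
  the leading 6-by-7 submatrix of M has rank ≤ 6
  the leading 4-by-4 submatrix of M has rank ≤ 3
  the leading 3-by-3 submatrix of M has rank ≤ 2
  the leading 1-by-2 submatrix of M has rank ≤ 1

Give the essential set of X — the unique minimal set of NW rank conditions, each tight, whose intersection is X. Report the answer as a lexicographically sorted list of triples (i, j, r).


Recovering R(i,j) via the rank-extension bound from the 19 conditions:

  0 | 0 | 0 | 0 | 0 | 0 | 1
  0 | 1 | 1 | 1 | 1 | 1 | 2
  1 | 2 | 2 | 2 | 2 | 2 | 3
  1 | 2 | 2 | 3 | 3 | 3 | 4
  1 | 2 | 3 | 4 | 4 | 4 | 5
  1 | 2 | 3 | 4 | 4 | 5 | 6
  1 | 2 | 3 | 4 | 5 | 6 | 7

second differences of R give the permutation w = (7, 2, 1, 4, 3, 6, 5).

4 SE-corners of the 9-cell Rothe diagram give Ess(w):

[(1, 6, 0), (2, 1, 0), (4, 3, 2), (6, 5, 4)]


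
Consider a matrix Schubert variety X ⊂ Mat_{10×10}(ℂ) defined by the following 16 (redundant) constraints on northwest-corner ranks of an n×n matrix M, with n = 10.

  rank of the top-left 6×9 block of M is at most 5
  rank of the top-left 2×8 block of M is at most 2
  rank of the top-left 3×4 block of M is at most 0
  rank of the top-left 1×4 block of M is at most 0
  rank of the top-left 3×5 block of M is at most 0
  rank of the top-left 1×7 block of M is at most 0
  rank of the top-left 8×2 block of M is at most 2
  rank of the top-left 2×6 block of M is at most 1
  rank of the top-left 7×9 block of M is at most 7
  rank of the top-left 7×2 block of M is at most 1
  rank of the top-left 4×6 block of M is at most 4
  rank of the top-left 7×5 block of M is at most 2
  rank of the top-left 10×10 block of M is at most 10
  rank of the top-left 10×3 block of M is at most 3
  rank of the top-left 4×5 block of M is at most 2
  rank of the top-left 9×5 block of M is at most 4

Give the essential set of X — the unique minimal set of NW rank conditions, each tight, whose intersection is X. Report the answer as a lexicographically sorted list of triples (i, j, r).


Propagating the 16 rank bounds to every northwest block:

  row 1: 0 0 0 0 0 0 0 1 1 1
  row 2: 0 0 0 0 0 1 1 2 2 2
  row 3: 0 0 0 0 0 1 2 3 3 3
  row 4: 1 1 1 1 1 2 3 4 4 4
  row 5: 1 1 2 2 2 3 4 5 5 5
  row 6: 1 1 2 2 2 3 4 5 5 6
  row 7: 1 1 2 2 2 3 4 5 6 7
  row 8: 1 2 3 3 3 4 5 6 7 8
  row 9: 1 2 3 4 4 5 6 7 8 9
  row 10: 1 2 3 4 5 6 7 8 9 10

so w = (8, 6, 7, 1, 3, 10, 9, 2, 4, 5).

D(w) has 25 cells with 5 SE-corners; essential set:

[(1, 7, 0), (3, 5, 0), (6, 9, 5), (7, 2, 1), (7, 5, 2)]


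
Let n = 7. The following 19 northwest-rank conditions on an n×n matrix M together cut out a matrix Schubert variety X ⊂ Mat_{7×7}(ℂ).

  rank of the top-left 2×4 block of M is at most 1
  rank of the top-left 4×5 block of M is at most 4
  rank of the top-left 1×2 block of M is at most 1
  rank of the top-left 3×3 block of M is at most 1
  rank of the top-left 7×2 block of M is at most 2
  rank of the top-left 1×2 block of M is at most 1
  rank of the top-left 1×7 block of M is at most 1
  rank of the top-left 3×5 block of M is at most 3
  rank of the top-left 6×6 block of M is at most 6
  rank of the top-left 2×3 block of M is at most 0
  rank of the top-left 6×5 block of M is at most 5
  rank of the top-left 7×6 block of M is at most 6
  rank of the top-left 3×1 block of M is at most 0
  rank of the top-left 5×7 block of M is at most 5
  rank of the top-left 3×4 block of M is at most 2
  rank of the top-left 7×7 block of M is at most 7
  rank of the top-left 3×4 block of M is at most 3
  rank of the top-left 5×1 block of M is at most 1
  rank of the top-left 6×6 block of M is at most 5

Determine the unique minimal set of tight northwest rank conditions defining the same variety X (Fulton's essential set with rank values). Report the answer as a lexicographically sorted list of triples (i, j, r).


Recovering R(i,j) via the rank-extension bound from the 19 conditions:

  row 1: 0 | 0 | 0 | 1 | 1 | 1 | 1
  row 2: 0 | 0 | 0 | 1 | 2 | 2 | 2
  row 3: 0 | 1 | 1 | 2 | 3 | 3 | 3
  row 4: 1 | 2 | 2 | 3 | 4 | 4 | 4
  row 5: 1 | 2 | 3 | 4 | 5 | 5 | 5
  row 6: 1 | 2 | 3 | 4 | 5 | 5 | 6
  row 7: 1 | 2 | 3 | 4 | 5 | 6 | 7

hence w(1..7) = (4, 5, 2, 1, 3, 7, 6).

ℓ(w)=8; the 3 essential cells (i,j,r):

[(2, 3, 0), (3, 1, 0), (6, 6, 5)]


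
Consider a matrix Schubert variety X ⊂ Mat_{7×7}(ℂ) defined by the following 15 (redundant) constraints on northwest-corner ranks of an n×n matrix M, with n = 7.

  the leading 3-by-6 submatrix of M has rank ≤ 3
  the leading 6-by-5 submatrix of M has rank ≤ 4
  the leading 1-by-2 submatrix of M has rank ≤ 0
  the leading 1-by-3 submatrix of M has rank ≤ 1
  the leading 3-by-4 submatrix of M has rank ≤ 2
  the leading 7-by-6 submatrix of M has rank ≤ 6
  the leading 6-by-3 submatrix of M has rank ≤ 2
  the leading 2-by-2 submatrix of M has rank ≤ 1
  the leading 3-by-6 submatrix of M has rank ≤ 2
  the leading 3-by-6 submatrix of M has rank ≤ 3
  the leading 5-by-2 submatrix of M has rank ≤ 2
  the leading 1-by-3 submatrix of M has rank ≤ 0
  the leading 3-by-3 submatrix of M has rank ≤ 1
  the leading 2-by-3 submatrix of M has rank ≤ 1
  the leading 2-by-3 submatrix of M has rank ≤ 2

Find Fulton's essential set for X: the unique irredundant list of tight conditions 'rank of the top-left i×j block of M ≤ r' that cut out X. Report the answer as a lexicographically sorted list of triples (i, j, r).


The tightest implied rank at each (i,j), from the 15 conditions:

  R[1]: 0  0  0  1  1  1  1
  R[2]: 1  1  1  2  2  2  2
  R[3]: 1  1  1  2  2  2  3
  R[4]: 1  2  2  3  3  3  4
  R[5]: 1  2  2  3  4  4  5
  R[6]: 1  2  2  3  4  5  6
  R[7]: 1  2  3  4  5  6  7

hence w(1..7) = (4, 1, 7, 2, 5, 6, 3).

|D(w)|=9, |Ess(w)|=4:

[(1, 3, 0), (3, 3, 1), (3, 6, 2), (6, 3, 2)]


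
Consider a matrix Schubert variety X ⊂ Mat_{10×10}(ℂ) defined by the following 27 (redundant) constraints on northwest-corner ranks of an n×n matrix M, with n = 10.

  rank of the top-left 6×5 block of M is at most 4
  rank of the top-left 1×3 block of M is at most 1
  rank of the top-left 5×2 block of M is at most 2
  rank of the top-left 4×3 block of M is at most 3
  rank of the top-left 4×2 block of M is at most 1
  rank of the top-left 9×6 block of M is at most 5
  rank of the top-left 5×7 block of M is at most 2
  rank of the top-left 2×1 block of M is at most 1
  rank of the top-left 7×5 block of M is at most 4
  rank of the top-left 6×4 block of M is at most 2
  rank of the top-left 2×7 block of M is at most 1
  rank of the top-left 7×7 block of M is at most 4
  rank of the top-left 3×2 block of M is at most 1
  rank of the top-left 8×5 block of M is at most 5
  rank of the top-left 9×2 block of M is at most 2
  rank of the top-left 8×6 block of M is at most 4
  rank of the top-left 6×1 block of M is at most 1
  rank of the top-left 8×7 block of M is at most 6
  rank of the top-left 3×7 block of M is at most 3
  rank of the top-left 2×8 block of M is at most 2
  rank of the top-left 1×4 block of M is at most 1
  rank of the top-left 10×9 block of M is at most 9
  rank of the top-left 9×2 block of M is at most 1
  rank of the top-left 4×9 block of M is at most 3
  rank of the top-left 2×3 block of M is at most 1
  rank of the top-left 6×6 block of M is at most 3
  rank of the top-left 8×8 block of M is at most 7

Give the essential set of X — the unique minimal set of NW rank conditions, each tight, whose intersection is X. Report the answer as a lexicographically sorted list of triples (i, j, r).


Recovering R(i,j) via the rank-extension bound from the 27 conditions:

  1  1  1  1  1  1  1  1  1  1
  1  1  1  1  1  1  1  2  2  2
  1  1  2  2  2  2  2  3  3  3
  1  1  2  2  2  2  2  3  3  4
  1  1  2  2  2  2  2  3  4  5
  1  1  2  2  3  3  3  4  5  6
  1  1  2  3  4  4  4  5  6  7
  1  1  2  3  4  4  5  6  7  8
  1  1  2  3  4  5  6  7  8  9
  1  2  3  4  5  6  7  8  9  10

second differences of R give the permutation w = (1, 8, 3, 10, 9, 5, 4, 7, 6, 2).

ℓ(w)=24; the 6 essential cells (i,j,r):

[(2, 7, 1), (4, 9, 3), (5, 7, 2), (6, 4, 2), (8, 6, 4), (9, 2, 1)]
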